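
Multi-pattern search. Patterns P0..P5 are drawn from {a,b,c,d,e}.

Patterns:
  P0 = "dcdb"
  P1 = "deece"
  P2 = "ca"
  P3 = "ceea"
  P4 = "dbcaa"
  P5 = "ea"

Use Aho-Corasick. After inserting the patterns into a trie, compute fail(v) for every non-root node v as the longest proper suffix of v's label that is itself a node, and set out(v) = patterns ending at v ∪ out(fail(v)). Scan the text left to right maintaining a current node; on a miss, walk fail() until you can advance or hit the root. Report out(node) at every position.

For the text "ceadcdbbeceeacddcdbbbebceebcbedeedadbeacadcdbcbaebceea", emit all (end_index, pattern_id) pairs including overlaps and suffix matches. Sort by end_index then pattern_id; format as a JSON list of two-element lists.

Build:
Trie nodes:
  0='ε' goto c→9 d→1 e→18
  1='d' goto b→14 c→2 e→5
  2='dc' goto d→3
  3='dcd' goto b→4
  4='dcdb' goto ·  [P0 ends]
  5='de' goto e→6
  6='dee' goto c→7
  7='deec' goto e→8
  8='deece' goto ·  [P1 ends]
  9='c' goto a→10 e→11
  10='ca' goto ·  [P2 ends]
  11='ce' goto e→12
  12='cee' goto a→13
  13='ceea' goto ·  [P3 ends]
  14='db' goto c→15
  15='dbc' goto a→16
  16='dbca' goto a→17
  17='dbcaa' goto ·  [P4 ends]
  18='e' goto a→19
  19='ea' goto ·  [P5 ends]

Failure links (BFS by depth):
  n1('d'): parent n0 fail=0; on 'd' 0 → fail=0;  out ∅∪∅=∅
  n9('c'): parent n0 fail=0; on 'c' 0 → fail=0;  out ∅∪∅=∅
  n18('e'): parent n0 fail=0; on 'e' 0 → fail=0;  out ∅∪∅=∅
  n2('dc'): parent n1 fail=0; on 'c' 0 → fail=9;  out ∅∪∅=∅
  n5('de'): parent n1 fail=0; on 'e' 0 → fail=18;  out ∅∪∅=∅
  n10('ca'): parent n9 fail=0; on 'a' 0 → fail=0;  out {2}∪∅={2}
  n11('ce'): parent n9 fail=0; on 'e' 0 → fail=18;  out ∅∪∅=∅
  n14('db'): parent n1 fail=0; on 'b' 0 → fail=0;  out ∅∪∅=∅
  n19('ea'): parent n18 fail=0; on 'a' 0 → fail=0;  out {5}∪∅={5}
  n3('dcd'): parent n2 fail=9; on 'd' 9→0 → fail=1;  out ∅∪∅=∅
  n6('dee'): parent n5 fail=18; on 'e' 18→0 → fail=18;  out ∅∪∅=∅
  n12('cee'): parent n11 fail=18; on 'e' 18→0 → fail=18;  out ∅∪∅=∅
  n15('dbc'): parent n14 fail=0; on 'c' 0 → fail=9;  out ∅∪∅=∅
  n4('dcdb'): parent n3 fail=1; on 'b' 1 → fail=14;  out {0}∪∅={0}
  n7('deec'): parent n6 fail=18; on 'c' 18→0 → fail=9;  out ∅∪∅=∅
  n13('ceea'): parent n12 fail=18; on 'a' 18 → fail=19;  out {3}∪{5}={3,5}
  n16('dbca'): parent n15 fail=9; on 'a' 9 → fail=10;  out ∅∪{2}={2}
  n8('deece'): parent n7 fail=9; on 'e' 9 → fail=11;  out {1}∪∅={1}
  n17('dbcaa'): parent n16 fail=10; on 'a' 10→0 → fail=0;  out {4}∪∅={4}

Text stream:
pos 0 'c': at 9
pos 1 'e': at 11
pos 2 'a': at 19 (fail-walked)  ** P5@[1:2]
pos 3 'd': at 1 (fail-walked)
pos 4 'c': at 2
pos 5 'd': at 3
pos 6 'b': at 4  ** P0@[3:6]
pos 7 'b': at 0 (fail-walked)
pos 8 'e': at 18
pos 9 'c': at 9 (fail-walked)
pos 10 'e': at 11
pos 11 'e': at 12
pos 12 'a': at 13  ** P3@[9:12],P5@[11:12]
pos 13 'c': at 9 (fail-walked)
pos 14 'd': at 1 (fail-walked)
pos 15 'd': at 1 (fail-walked)
pos 16 'c': at 2
pos 17 'd': at 3
pos 18 'b': at 4  ** P0@[15:18]
pos 19 'b': at 0 (fail-walked)
pos 20 'b': at 0
pos 21 'e': at 18
pos 22 'b': at 0 (fail-walked)
pos 23 'c': at 9
pos 24 'e': at 11
pos 25 'e': at 12
pos 26 'b': at 0 (fail-walked)
pos 27 'c': at 9
pos 28 'b': at 0 (fail-walked)
pos 29 'e': at 18
pos 30 'd': at 1 (fail-walked)
pos 31 'e': at 5
pos 32 'e': at 6
pos 33 'd': at 1 (fail-walked)
pos 34 'a': at 0 (fail-walked)
pos 35 'd': at 1
pos 36 'b': at 14
pos 37 'e': at 18 (fail-walked)
pos 38 'a': at 19  ** P5@[37:38]
pos 39 'c': at 9 (fail-walked)
pos 40 'a': at 10  ** P2@[39:40]
pos 41 'd': at 1 (fail-walked)
pos 42 'c': at 2
pos 43 'd': at 3
pos 44 'b': at 4  ** P0@[41:44]
pos 45 'c': at 15 (fail-walked)
pos 46 'b': at 0 (fail-walked)
pos 47 'a': at 0
pos 48 'e': at 18
pos 49 'b': at 0 (fail-walked)
pos 50 'c': at 9
pos 51 'e': at 11
pos 52 'e': at 12
pos 53 'a': at 13  ** P3@[50:53],P5@[52:53]

Result: [[2,5],[6,0],[12,3],[12,5],[18,0],[38,5],[40,2],[44,0],[53,3],[53,5]]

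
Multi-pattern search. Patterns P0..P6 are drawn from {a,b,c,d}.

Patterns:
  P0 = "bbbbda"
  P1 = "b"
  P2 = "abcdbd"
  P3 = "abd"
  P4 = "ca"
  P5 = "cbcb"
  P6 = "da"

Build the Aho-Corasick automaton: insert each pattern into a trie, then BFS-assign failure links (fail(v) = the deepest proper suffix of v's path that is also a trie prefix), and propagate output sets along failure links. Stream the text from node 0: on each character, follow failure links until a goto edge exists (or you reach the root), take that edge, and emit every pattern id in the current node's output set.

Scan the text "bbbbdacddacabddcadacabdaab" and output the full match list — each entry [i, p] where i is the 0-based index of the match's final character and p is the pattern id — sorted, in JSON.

Build automaton:
Trie (insert patterns):
  n0 'ε': a→7 b→1 c→14 d→19
  n1 'b': b→2  [P1 ends]
  n2 'bb': b→3
  n3 'bbb': b→4
  n4 'bbbb': d→5
  n5 'bbbbd': a→6
  n6 'bbbbda': ·  [P0 ends]
  n7 'a': b→8
  n8 'ab': c→9 d→13
  n9 'abc': d→10
  n10 'abcd': b→11
  n11 'abcdb': d→12
  n12 'abcdbd': ·  [P2 ends]
  n13 'abd': ·  [P3 ends]
  n14 'c': a→15 b→16
  n15 'ca': ·  [P4 ends]
  n16 'cb': c→17
  n17 'cbc': b→18
  n18 'cbcb': ·  [P5 ends]
  n19 'd': a→20
  n20 'da': ·  [P6 ends]

Failure links (BFS by depth):
  fail(1) 'b': from fail(0)=0 chase 'b': 0 ⇒ 0;  out={1}∪out(0)={1}
  fail(7) 'a': from fail(0)=0 chase 'a': 0 ⇒ 0;  out=∅∪out(0)=∅
  fail(14) 'c': from fail(0)=0 chase 'c': 0 ⇒ 0;  out=∅∪out(0)=∅
  fail(19) 'd': from fail(0)=0 chase 'd': 0 ⇒ 0;  out=∅∪out(0)=∅
  fail(2) 'bb': from fail(1)=0 chase 'b': 0 ⇒ 1;  out=∅∪out(1)={1}
  fail(8) 'ab': from fail(7)=0 chase 'b': 0 ⇒ 1;  out=∅∪out(1)={1}
  fail(15) 'ca': from fail(14)=0 chase 'a': 0 ⇒ 7;  out={4}∪out(7)={4}
  fail(16) 'cb': from fail(14)=0 chase 'b': 0 ⇒ 1;  out=∅∪out(1)={1}
  fail(20) 'da': from fail(19)=0 chase 'a': 0 ⇒ 7;  out={6}∪out(7)={6}
  fail(3) 'bbb': from fail(2)=1 chase 'b': 1 ⇒ 2;  out=∅∪out(2)={1}
  fail(9) 'abc': from fail(8)=1 chase 'c': 1→0 ⇒ 14;  out=∅∪out(14)=∅
  fail(13) 'abd': from fail(8)=1 chase 'd': 1→0 ⇒ 19;  out={3}∪out(19)={3}
  fail(17) 'cbc': from fail(16)=1 chase 'c': 1→0 ⇒ 14;  out=∅∪out(14)=∅
  fail(4) 'bbbb': from fail(3)=2 chase 'b': 2 ⇒ 3;  out=∅∪out(3)={1}
  fail(10) 'abcd': from fail(9)=14 chase 'd': 14→0 ⇒ 19;  out=∅∪out(19)=∅
  fail(18) 'cbcb': from fail(17)=14 chase 'b': 14 ⇒ 16;  out={5}∪out(16)={1,5}
  fail(5) 'bbbbd': from fail(4)=3 chase 'd': 3→2→1→0 ⇒ 19;  out=∅∪out(19)=∅
  fail(11) 'abcdb': from fail(10)=19 chase 'b': 19→0 ⇒ 1;  out=∅∪out(1)={1}
  fail(6) 'bbbbda': from fail(5)=19 chase 'a': 19 ⇒ 20;  out={0}∪out(20)={0,6}
  fail(12) 'abcdbd': from fail(11)=1 chase 'd': 1→0 ⇒ 19;  out={2}∪out(19)={2}

Scan:
pos 0 'b': at 1  emit P1@[0:0]
pos 1 'b': at 2  emit P1@[1:1]
pos 2 'b': at 3  emit P1@[2:2]
pos 3 'b': at 4  emit P1@[3:3]
pos 4 'd': at 5
pos 5 'a': at 6  emit P0@[0:5],P6@[4:5]
pos 6 'c': at 14 (via fail)
pos 7 'd': at 19 (via fail)
pos 8 'd': at 19 (via fail)
pos 9 'a': at 20  emit P6@[8:9]
pos 10 'c': at 14 (via fail)
pos 11 'a': at 15  emit P4@[10:11]
pos 12 'b': at 8 (via fail)  emit P1@[12:12]
pos 13 'd': at 13  emit P3@[11:13]
pos 14 'd': at 19 (via fail)
pos 15 'c': at 14 (via fail)
pos 16 'a': at 15  emit P4@[15:16]
pos 17 'd': at 19 (via fail)
pos 18 'a': at 20  emit P6@[17:18]
pos 19 'c': at 14 (via fail)
pos 20 'a': at 15  emit P4@[19:20]
pos 21 'b': at 8 (via fail)  emit P1@[21:21]
pos 22 'd': at 13  emit P3@[20:22]
pos 23 'a': at 20 (via fail)  emit P6@[22:23]
pos 24 'a': at 7 (via fail)
pos 25 'b': at 8  emit P1@[25:25]

Result: [[0,1],[1,1],[2,1],[3,1],[5,0],[5,6],[9,6],[11,4],[12,1],[13,3],[16,4],[18,6],[20,4],[21,1],[22,3],[23,6],[25,1]]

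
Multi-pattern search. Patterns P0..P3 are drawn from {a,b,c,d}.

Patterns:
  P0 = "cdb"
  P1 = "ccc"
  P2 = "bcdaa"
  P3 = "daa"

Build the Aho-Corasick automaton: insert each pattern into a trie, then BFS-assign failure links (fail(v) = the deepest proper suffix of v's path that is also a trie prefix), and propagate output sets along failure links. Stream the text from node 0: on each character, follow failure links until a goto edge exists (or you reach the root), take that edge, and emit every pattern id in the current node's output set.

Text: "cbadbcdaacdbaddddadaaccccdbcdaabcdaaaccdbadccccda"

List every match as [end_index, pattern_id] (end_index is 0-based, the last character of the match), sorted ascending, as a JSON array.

Build:
Trie nodes:
  0='ε' goto b→6 c→1 d→11
  1='c' goto c→4 d→2
  2='cd' goto b→3
  3='cdb' goto ·  ←P0
  4='cc' goto c→5
  5='ccc' goto ·  ←P1
  6='b' goto c→7
  7='bc' goto d→8
  8='bcd' goto a→9
  9='bcda' goto a→10
  10='bcdaa' goto ·  ←P2
  11='d' goto a→12
  12='da' goto a→13
  13='daa' goto ·  ←P3

BFS fail/out derivation:
  n1('c'): parent n0 fail=0; on 'c' 0 → fail=0;  out ∅∪∅=∅
  n6('b'): parent n0 fail=0; on 'b' 0 → fail=0;  out ∅∪∅=∅
  n11('d'): parent n0 fail=0; on 'd' 0 → fail=0;  out ∅∪∅=∅
  n2('cd'): parent n1 fail=0; on 'd' 0 → fail=11;  out ∅∪∅=∅
  n4('cc'): parent n1 fail=0; on 'c' 0 → fail=1;  out ∅∪∅=∅
  n7('bc'): parent n6 fail=0; on 'c' 0 → fail=1;  out ∅∪∅=∅
  n12('da'): parent n11 fail=0; on 'a' 0 → fail=0;  out ∅∪∅=∅
  n3('cdb'): parent n2 fail=11; on 'b' 11→0 → fail=6;  out {0}∪∅={0}
  n5('ccc'): parent n4 fail=1; on 'c' 1 → fail=4;  out {1}∪∅={1}
  n8('bcd'): parent n7 fail=1; on 'd' 1 → fail=2;  out ∅∪∅=∅
  n13('daa'): parent n12 fail=0; on 'a' 0 → fail=0;  out {3}∪∅={3}
  n9('bcda'): parent n8 fail=2; on 'a' 2→11 → fail=12;  out ∅∪∅=∅
  n10('bcdaa'): parent n9 fail=12; on 'a' 12 → fail=13;  out {2}∪{3}={2,3}

Run:
i=0 'c': node 0→1
i=1 'b': node 1→6 (via fail)
i=2 'a': node 6→0 (via fail)
i=3 'd': node 0→11
i=4 'b': node 11→6 (via fail)
i=5 'c': node 6→7
i=6 'd': node 7→8
i=7 'a': node 8→9
i=8 'a': node 9→10  ** P2@[4:8],P3@[6:8]
i=9 'c': node 10→1 (via fail)
i=10 'd': node 1→2
i=11 'b': node 2→3  ** P0@[9:11]
i=12 'a': node 3→0 (via fail)
i=13 'd': node 0→11
i=14 'd': node 11→11 (via fail)
i=15 'd': node 11→11 (via fail)
i=16 'd': node 11→11 (via fail)
i=17 'a': node 11→12
i=18 'd': node 12→11 (via fail)
i=19 'a': node 11→12
i=20 'a': node 12→13  ** P3@[18:20]
i=21 'c': node 13→1 (via fail)
i=22 'c': node 1→4
i=23 'c': node 4→5  ** P1@[21:23]
i=24 'c': node 5→5 (via fail)  ** P1@[22:24]
i=25 'd': node 5→2 (via fail)
i=26 'b': node 2→3  ** P0@[24:26]
i=27 'c': node 3→7 (via fail)
i=28 'd': node 7→8
i=29 'a': node 8→9
i=30 'a': node 9→10  ** P2@[26:30],P3@[28:30]
i=31 'b': node 10→6 (via fail)
i=32 'c': node 6→7
i=33 'd': node 7→8
i=34 'a': node 8→9
i=35 'a': node 9→10  ** P2@[31:35],P3@[33:35]
i=36 'a': node 10→0 (via fail)
i=37 'c': node 0→1
i=38 'c': node 1→4
i=39 'd': node 4→2 (via fail)
i=40 'b': node 2→3  ** P0@[38:40]
i=41 'a': node 3→0 (via fail)
i=42 'd': node 0→11
i=43 'c': node 11→1 (via fail)
i=44 'c': node 1→4
i=45 'c': node 4→5  ** P1@[43:45]
i=46 'c': node 5→5 (via fail)  ** P1@[44:46]
i=47 'd': node 5→2 (via fail)
i=48 'a': node 2→12 (via fail)

All matches (sorted): [[8,2],[8,3],[11,0],[20,3],[23,1],[24,1],[26,0],[30,2],[30,3],[35,2],[35,3],[40,0],[45,1],[46,1]]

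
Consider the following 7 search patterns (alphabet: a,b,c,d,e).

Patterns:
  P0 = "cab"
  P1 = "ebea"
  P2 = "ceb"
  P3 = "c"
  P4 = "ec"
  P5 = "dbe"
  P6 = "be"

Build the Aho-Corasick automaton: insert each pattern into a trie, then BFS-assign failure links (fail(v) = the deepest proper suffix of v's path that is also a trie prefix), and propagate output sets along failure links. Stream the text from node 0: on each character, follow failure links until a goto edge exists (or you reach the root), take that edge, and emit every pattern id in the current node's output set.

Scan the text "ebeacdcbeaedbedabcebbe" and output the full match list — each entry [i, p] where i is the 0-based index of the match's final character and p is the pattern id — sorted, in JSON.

Build automaton:
Trie nodes:
  0='ε' goto b→14 c→1 d→11 e→4
  1='c' goto a→2 e→8  [P3 ends]
  2='ca' goto b→3
  3='cab' goto ·  [P0 ends]
  4='e' goto b→5 c→10
  5='eb' goto e→6
  6='ebe' goto a→7
  7='ebea' goto ·  [P1 ends]
  8='ce' goto b→9
  9='ceb' goto ·  [P2 ends]
  10='ec' goto ·  [P4 ends]
  11='d' goto b→12
  12='db' goto e→13
  13='dbe' goto ·  [P5 ends]
  14='b' goto e→15
  15='be' goto ·  [P6 ends]

BFS fail/out derivation:
  fail(1) 'c': from fail(0)=0 chase 'c': 0 ⇒ 0;  out={3}∪out(0)={3}
  fail(4) 'e': from fail(0)=0 chase 'e': 0 ⇒ 0;  out=∅∪out(0)=∅
  fail(11) 'd': from fail(0)=0 chase 'd': 0 ⇒ 0;  out=∅∪out(0)=∅
  fail(14) 'b': from fail(0)=0 chase 'b': 0 ⇒ 0;  out=∅∪out(0)=∅
  fail(2) 'ca': from fail(1)=0 chase 'a': 0 ⇒ 0;  out=∅∪out(0)=∅
  fail(5) 'eb': from fail(4)=0 chase 'b': 0 ⇒ 14;  out=∅∪out(14)=∅
  fail(8) 'ce': from fail(1)=0 chase 'e': 0 ⇒ 4;  out=∅∪out(4)=∅
  fail(10) 'ec': from fail(4)=0 chase 'c': 0 ⇒ 1;  out={4}∪out(1)={3,4}
  fail(12) 'db': from fail(11)=0 chase 'b': 0 ⇒ 14;  out=∅∪out(14)=∅
  fail(15) 'be': from fail(14)=0 chase 'e': 0 ⇒ 4;  out={6}∪out(4)={6}
  fail(3) 'cab': from fail(2)=0 chase 'b': 0 ⇒ 14;  out={0}∪out(14)={0}
  fail(6) 'ebe': from fail(5)=14 chase 'e': 14 ⇒ 15;  out=∅∪out(15)={6}
  fail(9) 'ceb': from fail(8)=4 chase 'b': 4 ⇒ 5;  out={2}∪out(5)={2}
  fail(13) 'dbe': from fail(12)=14 chase 'e': 14 ⇒ 15;  out={5}∪out(15)={5,6}
  fail(7) 'ebea': from fail(6)=15 chase 'a': 15→4→0 ⇒ 0;  out={1}∪out(0)={1}

Scan:
i=0 'e': node 0→4
i=1 'b': node 4→5
i=2 'e': node 5→6  → match P6@[1:2]
i=3 'a': node 6→7  → match P1@[0:3]
i=4 'c': node 7→1 ·f  → match P3@[4:4]
i=5 'd': node 1→11 ·f
i=6 'c': node 11→1 ·f  → match P3@[6:6]
i=7 'b': node 1→14 ·f
i=8 'e': node 14→15  → match P6@[7:8]
i=9 'a': node 15→0 ·f
i=10 'e': node 0→4
i=11 'd': node 4→11 ·f
i=12 'b': node 11→12
i=13 'e': node 12→13  → match P5@[11:13],P6@[12:13]
i=14 'd': node 13→11 ·f
i=15 'a': node 11→0 ·f
i=16 'b': node 0→14
i=17 'c': node 14→1 ·f  → match P3@[17:17]
i=18 'e': node 1→8
i=19 'b': node 8→9  → match P2@[17:19]
i=20 'b': node 9→14 ·f
i=21 'e': node 14→15  → match P6@[20:21]

Matches: [[2,6],[3,1],[4,3],[6,3],[8,6],[13,5],[13,6],[17,3],[19,2],[21,6]]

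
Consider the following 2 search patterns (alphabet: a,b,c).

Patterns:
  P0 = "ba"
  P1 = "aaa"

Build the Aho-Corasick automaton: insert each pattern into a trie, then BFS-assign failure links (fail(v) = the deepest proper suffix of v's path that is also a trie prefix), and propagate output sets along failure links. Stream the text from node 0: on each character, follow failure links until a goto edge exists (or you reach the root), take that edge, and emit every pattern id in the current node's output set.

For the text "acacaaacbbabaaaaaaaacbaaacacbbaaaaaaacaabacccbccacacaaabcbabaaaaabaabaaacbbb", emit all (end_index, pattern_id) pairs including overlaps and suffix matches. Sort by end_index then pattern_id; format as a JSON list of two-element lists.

Construct AC machine:
Trie (insert patterns):
  n0 'ε': a→3 b→1
  n1 'b': a→2
  n2 'ba': ·  [P0 ends]
  n3 'a': a→4
  n4 'aa': a→5
  n5 'aaa': ·  [P1 ends]

Failure links (BFS by depth):
  n1('b'): parent n0 fail=0; on 'b' 0 → fail=0;  out ∅∪∅=∅
  n3('a'): parent n0 fail=0; on 'a' 0 → fail=0;  out ∅∪∅=∅
  n2('ba'): parent n1 fail=0; on 'a' 0 → fail=3;  out {0}∪∅={0}
  n4('aa'): parent n3 fail=0; on 'a' 0 → fail=3;  out ∅∪∅=∅
  n5('aaa'): parent n4 fail=3; on 'a' 3 → fail=4;  out {1}∪∅={1}

Run:
[0] read 'a'  n0⇒n3
[1] read 'c'  n3⇒n0 ·f
[2] read 'a'  n0⇒n3
[3] read 'c'  n3⇒n0 ·f
[4] read 'a'  n0⇒n3
[5] read 'a'  n3⇒n4
[6] read 'a'  n4⇒n5  → match P1@[4:6]
[7] read 'c'  n5⇒n0 ·f
[8] read 'b'  n0⇒n1
[9] read 'b'  n1⇒n1 ·f
[10] read 'a'  n1⇒n2  → match P0@[9:10]
[11] read 'b'  n2⇒n1 ·f
[12] read 'a'  n1⇒n2  → match P0@[11:12]
[13] read 'a'  n2⇒n4 ·f
[14] read 'a'  n4⇒n5  → match P1@[12:14]
[15] read 'a'  n5⇒n5 ·f  → match P1@[13:15]
[16] read 'a'  n5⇒n5 ·f  → match P1@[14:16]
[17] read 'a'  n5⇒n5 ·f  → match P1@[15:17]
[18] read 'a'  n5⇒n5 ·f  → match P1@[16:18]
[19] read 'a'  n5⇒n5 ·f  → match P1@[17:19]
[20] read 'c'  n5⇒n0 ·f
[21] read 'b'  n0⇒n1
[22] read 'a'  n1⇒n2  → match P0@[21:22]
[23] read 'a'  n2⇒n4 ·f
[24] read 'a'  n4⇒n5  → match P1@[22:24]
[25] read 'c'  n5⇒n0 ·f
[26] read 'a'  n0⇒n3
[27] read 'c'  n3⇒n0 ·f
[28] read 'b'  n0⇒n1
[29] read 'b'  n1⇒n1 ·f
[30] read 'a'  n1⇒n2  → match P0@[29:30]
[31] read 'a'  n2⇒n4 ·f
[32] read 'a'  n4⇒n5  → match P1@[30:32]
[33] read 'a'  n5⇒n5 ·f  → match P1@[31:33]
[34] read 'a'  n5⇒n5 ·f  → match P1@[32:34]
[35] read 'a'  n5⇒n5 ·f  → match P1@[33:35]
[36] read 'a'  n5⇒n5 ·f  → match P1@[34:36]
[37] read 'c'  n5⇒n0 ·f
[38] read 'a'  n0⇒n3
[39] read 'a'  n3⇒n4
[40] read 'b'  n4⇒n1 ·f
[41] read 'a'  n1⇒n2  → match P0@[40:41]
[42] read 'c'  n2⇒n0 ·f
[43] read 'c'  n0⇒n0
[44] read 'c'  n0⇒n0
[45] read 'b'  n0⇒n1
[46] read 'c'  n1⇒n0 ·f
[47] read 'c'  n0⇒n0
[48] read 'a'  n0⇒n3
[49] read 'c'  n3⇒n0 ·f
[50] read 'a'  n0⇒n3
[51] read 'c'  n3⇒n0 ·f
[52] read 'a'  n0⇒n3
[53] read 'a'  n3⇒n4
[54] read 'a'  n4⇒n5  → match P1@[52:54]
[55] read 'b'  n5⇒n1 ·f
[56] read 'c'  n1⇒n0 ·f
[57] read 'b'  n0⇒n1
[58] read 'a'  n1⇒n2  → match P0@[57:58]
[59] read 'b'  n2⇒n1 ·f
[60] read 'a'  n1⇒n2  → match P0@[59:60]
[61] read 'a'  n2⇒n4 ·f
[62] read 'a'  n4⇒n5  → match P1@[60:62]
[63] read 'a'  n5⇒n5 ·f  → match P1@[61:63]
[64] read 'a'  n5⇒n5 ·f  → match P1@[62:64]
[65] read 'b'  n5⇒n1 ·f
[66] read 'a'  n1⇒n2  → match P0@[65:66]
[67] read 'a'  n2⇒n4 ·f
[68] read 'b'  n4⇒n1 ·f
[69] read 'a'  n1⇒n2  → match P0@[68:69]
[70] read 'a'  n2⇒n4 ·f
[71] read 'a'  n4⇒n5  → match P1@[69:71]
[72] read 'c'  n5⇒n0 ·f
[73] read 'b'  n0⇒n1
[74] read 'b'  n1⇒n1 ·f
[75] read 'b'  n1⇒n1 ·f

Matches: [[6,1],[10,0],[12,0],[14,1],[15,1],[16,1],[17,1],[18,1],[19,1],[22,0],[24,1],[30,0],[32,1],[33,1],[34,1],[35,1],[36,1],[41,0],[54,1],[58,0],[60,0],[62,1],[63,1],[64,1],[66,0],[69,0],[71,1]]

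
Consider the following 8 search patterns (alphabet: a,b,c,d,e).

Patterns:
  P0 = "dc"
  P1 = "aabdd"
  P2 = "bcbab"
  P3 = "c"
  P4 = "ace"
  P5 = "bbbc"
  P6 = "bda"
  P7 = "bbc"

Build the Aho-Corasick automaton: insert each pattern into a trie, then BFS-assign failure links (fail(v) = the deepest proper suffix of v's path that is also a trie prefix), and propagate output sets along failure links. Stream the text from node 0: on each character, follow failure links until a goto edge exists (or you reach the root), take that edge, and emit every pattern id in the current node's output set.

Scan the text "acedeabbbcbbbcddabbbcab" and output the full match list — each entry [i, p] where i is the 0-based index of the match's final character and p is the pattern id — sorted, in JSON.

Build automaton:
Trie (insert patterns):
  0='ε' goto a→3 b→8 c→13 d→1
  1='d' goto c→2
  2='dc' goto ·  [P0 ends]
  3='a' goto a→4 c→14
  4='aa' goto b→5
  5='aab' goto d→6
  6='aabd' goto d→7
  7='aabdd' goto ·  [P1 ends]
  8='b' goto b→16 c→9 d→19
  9='bc' goto b→10
  10='bcb' goto a→11
  11='bcba' goto b→12
  12='bcbab' goto ·  [P2 ends]
  13='c' goto ·  [P3 ends]
  14='ac' goto e→15
  15='ace' goto ·  [P4 ends]
  16='bb' goto b→17 c→21
  17='bbb' goto c→18
  18='bbbc' goto ·  [P5 ends]
  19='bd' goto a→20
  20='bda' goto ·  [P6 ends]
  21='bbc' goto ·  [P7 ends]

Failure links (BFS by depth):
  n1('d'): parent n0 fail=0; on 'd' 0 → fail=0;  out ∅∪∅=∅
  n3('a'): parent n0 fail=0; on 'a' 0 → fail=0;  out ∅∪∅=∅
  n8('b'): parent n0 fail=0; on 'b' 0 → fail=0;  out ∅∪∅=∅
  n13('c'): parent n0 fail=0; on 'c' 0 → fail=0;  out {3}∪∅={3}
  n2('dc'): parent n1 fail=0; on 'c' 0 → fail=13;  out {0}∪{3}={0,3}
  n4('aa'): parent n3 fail=0; on 'a' 0 → fail=3;  out ∅∪∅=∅
  n9('bc'): parent n8 fail=0; on 'c' 0 → fail=13;  out ∅∪{3}={3}
  n14('ac'): parent n3 fail=0; on 'c' 0 → fail=13;  out ∅∪{3}={3}
  n16('bb'): parent n8 fail=0; on 'b' 0 → fail=8;  out ∅∪∅=∅
  n19('bd'): parent n8 fail=0; on 'd' 0 → fail=1;  out ∅∪∅=∅
  n5('aab'): parent n4 fail=3; on 'b' 3→0 → fail=8;  out ∅∪∅=∅
  n10('bcb'): parent n9 fail=13; on 'b' 13→0 → fail=8;  out ∅∪∅=∅
  n15('ace'): parent n14 fail=13; on 'e' 13→0 → fail=0;  out {4}∪∅={4}
  n17('bbb'): parent n16 fail=8; on 'b' 8 → fail=16;  out ∅∪∅=∅
  n20('bda'): parent n19 fail=1; on 'a' 1→0 → fail=3;  out {6}∪∅={6}
  n21('bbc'): parent n16 fail=8; on 'c' 8 → fail=9;  out {7}∪{3}={3,7}
  n6('aabd'): parent n5 fail=8; on 'd' 8 → fail=19;  out ∅∪∅=∅
  n11('bcba'): parent n10 fail=8; on 'a' 8→0 → fail=3;  out ∅∪∅=∅
  n18('bbbc'): parent n17 fail=16; on 'c' 16 → fail=21;  out {5}∪{3,7}={3,5,7}
  n7('aabdd'): parent n6 fail=19; on 'd' 19→1→0 → fail=1;  out {1}∪∅={1}
  n12('bcbab'): parent n11 fail=3; on 'b' 3→0 → fail=8;  out {2}∪∅={2}

Text stream:
[0] read 'a'  n0⇒n3
[1] read 'c'  n3⇒n14  emit P3@[1:1]
[2] read 'e'  n14⇒n15  emit P4@[0:2]
[3] read 'd'  n15⇒n1 (fail-walked)
[4] read 'e'  n1⇒n0 (fail-walked)
[5] read 'a'  n0⇒n3
[6] read 'b'  n3⇒n8 (fail-walked)
[7] read 'b'  n8⇒n16
[8] read 'b'  n16⇒n17
[9] read 'c'  n17⇒n18  emit P3@[9:9],P5@[6:9],P7@[7:9]
[10] read 'b'  n18⇒n10 (fail-walked)
[11] read 'b'  n10⇒n16 (fail-walked)
[12] read 'b'  n16⇒n17
[13] read 'c'  n17⇒n18  emit P3@[13:13],P5@[10:13],P7@[11:13]
[14] read 'd'  n18⇒n1 (fail-walked)
[15] read 'd'  n1⇒n1 (fail-walked)
[16] read 'a'  n1⇒n3 (fail-walked)
[17] read 'b'  n3⇒n8 (fail-walked)
[18] read 'b'  n8⇒n16
[19] read 'b'  n16⇒n17
[20] read 'c'  n17⇒n18  emit P3@[20:20],P5@[17:20],P7@[18:20]
[21] read 'a'  n18⇒n3 (fail-walked)
[22] read 'b'  n3⇒n8 (fail-walked)

Result: [[1,3],[2,4],[9,3],[9,5],[9,7],[13,3],[13,5],[13,7],[20,3],[20,5],[20,7]]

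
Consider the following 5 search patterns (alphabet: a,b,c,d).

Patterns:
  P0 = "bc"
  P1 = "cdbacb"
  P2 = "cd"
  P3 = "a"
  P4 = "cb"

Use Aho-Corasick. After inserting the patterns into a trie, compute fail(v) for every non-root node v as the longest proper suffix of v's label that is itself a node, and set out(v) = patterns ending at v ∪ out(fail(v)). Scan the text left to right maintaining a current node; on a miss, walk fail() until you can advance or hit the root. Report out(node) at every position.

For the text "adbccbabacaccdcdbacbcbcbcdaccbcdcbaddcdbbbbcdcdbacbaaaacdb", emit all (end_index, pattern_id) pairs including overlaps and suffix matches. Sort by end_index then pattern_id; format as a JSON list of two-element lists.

Construct AC machine:
Trie (insert patterns):
  0='ε' goto a→9 b→1 c→3
  1='b' goto c→2
  2='bc' goto ·  ←P0
  3='c' goto b→10 d→4
  4='cd' goto b→5  ←P2
  5='cdb' goto a→6
  6='cdba' goto c→7
  7='cdbac' goto b→8
  8='cdbacb' goto ·  ←P1
  9='a' goto ·  ←P3
  10='cb' goto ·  ←P4

Failure links (BFS by depth):
  fail(1) 'b': from fail(0)=0 chase 'b': 0 ⇒ 0;  out=∅∪out(0)=∅
  fail(3) 'c': from fail(0)=0 chase 'c': 0 ⇒ 0;  out=∅∪out(0)=∅
  fail(9) 'a': from fail(0)=0 chase 'a': 0 ⇒ 0;  out={3}∪out(0)={3}
  fail(2) 'bc': from fail(1)=0 chase 'c': 0 ⇒ 3;  out={0}∪out(3)={0}
  fail(4) 'cd': from fail(3)=0 chase 'd': 0 ⇒ 0;  out={2}∪out(0)={2}
  fail(10) 'cb': from fail(3)=0 chase 'b': 0 ⇒ 1;  out={4}∪out(1)={4}
  fail(5) 'cdb': from fail(4)=0 chase 'b': 0 ⇒ 1;  out=∅∪out(1)=∅
  fail(6) 'cdba': from fail(5)=1 chase 'a': 1→0 ⇒ 9;  out=∅∪out(9)={3}
  fail(7) 'cdbac': from fail(6)=9 chase 'c': 9→0 ⇒ 3;  out=∅∪out(3)=∅
  fail(8) 'cdbacb': from fail(7)=3 chase 'b': 3 ⇒ 10;  out={1}∪out(10)={1,4}

Text stream:
pos 0 'a': at 9  ** P3@[0:0]
pos 1 'd': at 0 (fail-walked)
pos 2 'b': at 1
pos 3 'c': at 2  ** P0@[2:3]
pos 4 'c': at 3 (fail-walked)
pos 5 'b': at 10  ** P4@[4:5]
pos 6 'a': at 9 (fail-walked)  ** P3@[6:6]
pos 7 'b': at 1 (fail-walked)
pos 8 'a': at 9 (fail-walked)  ** P3@[8:8]
pos 9 'c': at 3 (fail-walked)
pos 10 'a': at 9 (fail-walked)  ** P3@[10:10]
pos 11 'c': at 3 (fail-walked)
pos 12 'c': at 3 (fail-walked)
pos 13 'd': at 4  ** P2@[12:13]
pos 14 'c': at 3 (fail-walked)
pos 15 'd': at 4  ** P2@[14:15]
pos 16 'b': at 5
pos 17 'a': at 6  ** P3@[17:17]
pos 18 'c': at 7
pos 19 'b': at 8  ** P1@[14:19],P4@[18:19]
pos 20 'c': at 2 (fail-walked)  ** P0@[19:20]
pos 21 'b': at 10 (fail-walked)  ** P4@[20:21]
pos 22 'c': at 2 (fail-walked)  ** P0@[21:22]
pos 23 'b': at 10 (fail-walked)  ** P4@[22:23]
pos 24 'c': at 2 (fail-walked)  ** P0@[23:24]
pos 25 'd': at 4 (fail-walked)  ** P2@[24:25]
pos 26 'a': at 9 (fail-walked)  ** P3@[26:26]
pos 27 'c': at 3 (fail-walked)
pos 28 'c': at 3 (fail-walked)
pos 29 'b': at 10  ** P4@[28:29]
pos 30 'c': at 2 (fail-walked)  ** P0@[29:30]
pos 31 'd': at 4 (fail-walked)  ** P2@[30:31]
pos 32 'c': at 3 (fail-walked)
pos 33 'b': at 10  ** P4@[32:33]
pos 34 'a': at 9 (fail-walked)  ** P3@[34:34]
pos 35 'd': at 0 (fail-walked)
pos 36 'd': at 0
pos 37 'c': at 3
pos 38 'd': at 4  ** P2@[37:38]
pos 39 'b': at 5
pos 40 'b': at 1 (fail-walked)
pos 41 'b': at 1 (fail-walked)
pos 42 'b': at 1 (fail-walked)
pos 43 'c': at 2  ** P0@[42:43]
pos 44 'd': at 4 (fail-walked)  ** P2@[43:44]
pos 45 'c': at 3 (fail-walked)
pos 46 'd': at 4  ** P2@[45:46]
pos 47 'b': at 5
pos 48 'a': at 6  ** P3@[48:48]
pos 49 'c': at 7
pos 50 'b': at 8  ** P1@[45:50],P4@[49:50]
pos 51 'a': at 9 (fail-walked)  ** P3@[51:51]
pos 52 'a': at 9 (fail-walked)  ** P3@[52:52]
pos 53 'a': at 9 (fail-walked)  ** P3@[53:53]
pos 54 'a': at 9 (fail-walked)  ** P3@[54:54]
pos 55 'c': at 3 (fail-walked)
pos 56 'd': at 4  ** P2@[55:56]
pos 57 'b': at 5

Matches: [[0,3],[3,0],[5,4],[6,3],[8,3],[10,3],[13,2],[15,2],[17,3],[19,1],[19,4],[20,0],[21,4],[22,0],[23,4],[24,0],[25,2],[26,3],[29,4],[30,0],[31,2],[33,4],[34,3],[38,2],[43,0],[44,2],[46,2],[48,3],[50,1],[50,4],[51,3],[52,3],[53,3],[54,3],[56,2]]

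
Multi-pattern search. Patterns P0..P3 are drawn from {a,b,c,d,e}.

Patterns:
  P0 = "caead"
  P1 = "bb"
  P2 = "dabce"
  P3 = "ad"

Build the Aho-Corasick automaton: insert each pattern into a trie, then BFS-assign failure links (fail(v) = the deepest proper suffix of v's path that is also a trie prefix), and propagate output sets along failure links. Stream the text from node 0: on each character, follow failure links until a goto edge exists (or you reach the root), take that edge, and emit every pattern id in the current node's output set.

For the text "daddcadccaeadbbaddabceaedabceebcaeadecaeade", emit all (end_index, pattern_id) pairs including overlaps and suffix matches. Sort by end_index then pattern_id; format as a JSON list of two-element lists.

Build:
Trie nodes:
  0='ε' goto a→13 b→6 c→1 d→8
  1='c' goto a→2
  2='ca' goto e→3
  3='cae' goto a→4
  4='caea' goto d→5
  5='caead' goto ·  [P0 ends]
  6='b' goto b→7
  7='bb' goto ·  [P1 ends]
  8='d' goto a→9
  9='da' goto b→10
  10='dab' goto c→11
  11='dabc' goto e→12
  12='dabce' goto ·  [P2 ends]
  13='a' goto d→14
  14='ad' goto ·  [P3 ends]

BFS fail/out derivation:
  fail(1) 'c': from fail(0)=0 chase 'c': 0 ⇒ 0;  out=∅∪out(0)=∅
  fail(6) 'b': from fail(0)=0 chase 'b': 0 ⇒ 0;  out=∅∪out(0)=∅
  fail(8) 'd': from fail(0)=0 chase 'd': 0 ⇒ 0;  out=∅∪out(0)=∅
  fail(13) 'a': from fail(0)=0 chase 'a': 0 ⇒ 0;  out=∅∪out(0)=∅
  fail(2) 'ca': from fail(1)=0 chase 'a': 0 ⇒ 13;  out=∅∪out(13)=∅
  fail(7) 'bb': from fail(6)=0 chase 'b': 0 ⇒ 6;  out={1}∪out(6)={1}
  fail(9) 'da': from fail(8)=0 chase 'a': 0 ⇒ 13;  out=∅∪out(13)=∅
  fail(14) 'ad': from fail(13)=0 chase 'd': 0 ⇒ 8;  out={3}∪out(8)={3}
  fail(3) 'cae': from fail(2)=13 chase 'e': 13→0 ⇒ 0;  out=∅∪out(0)=∅
  fail(10) 'dab': from fail(9)=13 chase 'b': 13→0 ⇒ 6;  out=∅∪out(6)=∅
  fail(4) 'caea': from fail(3)=0 chase 'a': 0 ⇒ 13;  out=∅∪out(13)=∅
  fail(11) 'dabc': from fail(10)=6 chase 'c': 6→0 ⇒ 1;  out=∅∪out(1)=∅
  fail(5) 'caead': from fail(4)=13 chase 'd': 13 ⇒ 14;  out={0}∪out(14)={0,3}
  fail(12) 'dabce': from fail(11)=1 chase 'e': 1→0 ⇒ 0;  out={2}∪out(0)={2}

Scan:
i=0 'd': node 0→8
i=1 'a': node 8→9
i=2 'd': node 9→14 ·f  ** P3@[1:2]
i=3 'd': node 14→8 ·f
i=4 'c': node 8→1 ·f
i=5 'a': node 1→2
i=6 'd': node 2→14 ·f  ** P3@[5:6]
i=7 'c': node 14→1 ·f
i=8 'c': node 1→1 ·f
i=9 'a': node 1→2
i=10 'e': node 2→3
i=11 'a': node 3→4
i=12 'd': node 4→5  ** P0@[8:12],P3@[11:12]
i=13 'b': node 5→6 ·f
i=14 'b': node 6→7  ** P1@[13:14]
i=15 'a': node 7→13 ·f
i=16 'd': node 13→14  ** P3@[15:16]
i=17 'd': node 14→8 ·f
i=18 'a': node 8→9
i=19 'b': node 9→10
i=20 'c': node 10→11
i=21 'e': node 11→12  ** P2@[17:21]
i=22 'a': node 12→13 ·f
i=23 'e': node 13→0 ·f
i=24 'd': node 0→8
i=25 'a': node 8→9
i=26 'b': node 9→10
i=27 'c': node 10→11
i=28 'e': node 11→12  ** P2@[24:28]
i=29 'e': node 12→0 ·f
i=30 'b': node 0→6
i=31 'c': node 6→1 ·f
i=32 'a': node 1→2
i=33 'e': node 2→3
i=34 'a': node 3→4
i=35 'd': node 4→5  ** P0@[31:35],P3@[34:35]
i=36 'e': node 5→0 ·f
i=37 'c': node 0→1
i=38 'a': node 1→2
i=39 'e': node 2→3
i=40 'a': node 3→4
i=41 'd': node 4→5  ** P0@[37:41],P3@[40:41]
i=42 'e': node 5→0 ·f

Result: [[2,3],[6,3],[12,0],[12,3],[14,1],[16,3],[21,2],[28,2],[35,0],[35,3],[41,0],[41,3]]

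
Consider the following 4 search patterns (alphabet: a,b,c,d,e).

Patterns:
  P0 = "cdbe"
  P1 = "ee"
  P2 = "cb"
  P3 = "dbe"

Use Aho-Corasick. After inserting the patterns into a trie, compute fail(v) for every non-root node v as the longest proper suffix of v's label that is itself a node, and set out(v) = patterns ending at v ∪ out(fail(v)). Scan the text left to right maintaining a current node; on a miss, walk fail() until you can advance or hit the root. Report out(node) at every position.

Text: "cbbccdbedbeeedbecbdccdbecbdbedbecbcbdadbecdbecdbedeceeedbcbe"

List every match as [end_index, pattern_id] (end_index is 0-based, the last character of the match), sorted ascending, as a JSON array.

Build automaton:
Trie nodes:
  0='ε' goto c→1 d→8 e→5
  1='c' goto b→7 d→2
  2='cd' goto b→3
  3='cdb' goto e→4
  4='cdbe' goto ·  ←P0
  5='e' goto e→6
  6='ee' goto ·  ←P1
  7='cb' goto ·  ←P2
  8='d' goto b→9
  9='db' goto e→10
  10='dbe' goto ·  ←P3

Failure links (BFS by depth):
  n1('c'): parent n0 fail=0; on 'c' 0 → fail=0;  out ∅∪∅=∅
  n5('e'): parent n0 fail=0; on 'e' 0 → fail=0;  out ∅∪∅=∅
  n8('d'): parent n0 fail=0; on 'd' 0 → fail=0;  out ∅∪∅=∅
  n2('cd'): parent n1 fail=0; on 'd' 0 → fail=8;  out ∅∪∅=∅
  n6('ee'): parent n5 fail=0; on 'e' 0 → fail=5;  out {1}∪∅={1}
  n7('cb'): parent n1 fail=0; on 'b' 0 → fail=0;  out {2}∪∅={2}
  n9('db'): parent n8 fail=0; on 'b' 0 → fail=0;  out ∅∪∅=∅
  n3('cdb'): parent n2 fail=8; on 'b' 8 → fail=9;  out ∅∪∅=∅
  n10('dbe'): parent n9 fail=0; on 'e' 0 → fail=5;  out {3}∪∅={3}
  n4('cdbe'): parent n3 fail=9; on 'e' 9 → fail=10;  out {0}∪{3}={0,3}

Text stream:
pos 0 'c': at 1
pos 1 'b': at 7  → match P2@[0:1]
pos 2 'b': at 0 (fail-walked)
pos 3 'c': at 1
pos 4 'c': at 1 (fail-walked)
pos 5 'd': at 2
pos 6 'b': at 3
pos 7 'e': at 4  → match P0@[4:7],P3@[5:7]
pos 8 'd': at 8 (fail-walked)
pos 9 'b': at 9
pos 10 'e': at 10  → match P3@[8:10]
pos 11 'e': at 6 (fail-walked)  → match P1@[10:11]
pos 12 'e': at 6 (fail-walked)  → match P1@[11:12]
pos 13 'd': at 8 (fail-walked)
pos 14 'b': at 9
pos 15 'e': at 10  → match P3@[13:15]
pos 16 'c': at 1 (fail-walked)
pos 17 'b': at 7  → match P2@[16:17]
pos 18 'd': at 8 (fail-walked)
pos 19 'c': at 1 (fail-walked)
pos 20 'c': at 1 (fail-walked)
pos 21 'd': at 2
pos 22 'b': at 3
pos 23 'e': at 4  → match P0@[20:23],P3@[21:23]
pos 24 'c': at 1 (fail-walked)
pos 25 'b': at 7  → match P2@[24:25]
pos 26 'd': at 8 (fail-walked)
pos 27 'b': at 9
pos 28 'e': at 10  → match P3@[26:28]
pos 29 'd': at 8 (fail-walked)
pos 30 'b': at 9
pos 31 'e': at 10  → match P3@[29:31]
pos 32 'c': at 1 (fail-walked)
pos 33 'b': at 7  → match P2@[32:33]
pos 34 'c': at 1 (fail-walked)
pos 35 'b': at 7  → match P2@[34:35]
pos 36 'd': at 8 (fail-walked)
pos 37 'a': at 0 (fail-walked)
pos 38 'd': at 8
pos 39 'b': at 9
pos 40 'e': at 10  → match P3@[38:40]
pos 41 'c': at 1 (fail-walked)
pos 42 'd': at 2
pos 43 'b': at 3
pos 44 'e': at 4  → match P0@[41:44],P3@[42:44]
pos 45 'c': at 1 (fail-walked)
pos 46 'd': at 2
pos 47 'b': at 3
pos 48 'e': at 4  → match P0@[45:48],P3@[46:48]
pos 49 'd': at 8 (fail-walked)
pos 50 'e': at 5 (fail-walked)
pos 51 'c': at 1 (fail-walked)
pos 52 'e': at 5 (fail-walked)
pos 53 'e': at 6  → match P1@[52:53]
pos 54 'e': at 6 (fail-walked)  → match P1@[53:54]
pos 55 'd': at 8 (fail-walked)
pos 56 'b': at 9
pos 57 'c': at 1 (fail-walked)
pos 58 'b': at 7  → match P2@[57:58]
pos 59 'e': at 5 (fail-walked)

Matches: [[1,2],[7,0],[7,3],[10,3],[11,1],[12,1],[15,3],[17,2],[23,0],[23,3],[25,2],[28,3],[31,3],[33,2],[35,2],[40,3],[44,0],[44,3],[48,0],[48,3],[53,1],[54,1],[58,2]]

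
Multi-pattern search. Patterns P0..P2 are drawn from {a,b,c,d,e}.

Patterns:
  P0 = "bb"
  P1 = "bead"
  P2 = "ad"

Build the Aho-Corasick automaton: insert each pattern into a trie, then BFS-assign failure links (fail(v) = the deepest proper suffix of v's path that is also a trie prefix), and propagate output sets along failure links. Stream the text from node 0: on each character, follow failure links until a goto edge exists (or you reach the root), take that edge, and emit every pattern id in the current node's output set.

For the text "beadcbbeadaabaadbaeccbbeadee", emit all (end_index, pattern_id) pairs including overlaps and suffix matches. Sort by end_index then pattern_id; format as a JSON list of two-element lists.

Construct AC machine:
Trie nodes:
  0='ε' goto a→6 b→1
  1='b' goto b→2 e→3
  2='bb' goto ·  ←P0
  3='be' goto a→4
  4='bea' goto d→5
  5='bead' goto ·  ←P1
  6='a' goto d→7
  7='ad' goto ·  ←P2

BFS fail/out derivation:
  n1('b'): parent n0 fail=0; on 'b' 0 → fail=0;  out ∅∪∅=∅
  n6('a'): parent n0 fail=0; on 'a' 0 → fail=0;  out ∅∪∅=∅
  n2('bb'): parent n1 fail=0; on 'b' 0 → fail=1;  out {0}∪∅={0}
  n3('be'): parent n1 fail=0; on 'e' 0 → fail=0;  out ∅∪∅=∅
  n7('ad'): parent n6 fail=0; on 'd' 0 → fail=0;  out {2}∪∅={2}
  n4('bea'): parent n3 fail=0; on 'a' 0 → fail=6;  out ∅∪∅=∅
  n5('bead'): parent n4 fail=6; on 'd' 6 → fail=7;  out {1}∪{2}={1,2}

Scan:
pos 0 'b': at 1
pos 1 'e': at 3
pos 2 'a': at 4
pos 3 'd': at 5  → match P1@[0:3],P2@[2:3]
pos 4 'c': at 0 ·f
pos 5 'b': at 1
pos 6 'b': at 2  → match P0@[5:6]
pos 7 'e': at 3 ·f
pos 8 'a': at 4
pos 9 'd': at 5  → match P1@[6:9],P2@[8:9]
pos 10 'a': at 6 ·f
pos 11 'a': at 6 ·f
pos 12 'b': at 1 ·f
pos 13 'a': at 6 ·f
pos 14 'a': at 6 ·f
pos 15 'd': at 7  → match P2@[14:15]
pos 16 'b': at 1 ·f
pos 17 'a': at 6 ·f
pos 18 'e': at 0 ·f
pos 19 'c': at 0
pos 20 'c': at 0
pos 21 'b': at 1
pos 22 'b': at 2  → match P0@[21:22]
pos 23 'e': at 3 ·f
pos 24 'a': at 4
pos 25 'd': at 5  → match P1@[22:25],P2@[24:25]
pos 26 'e': at 0 ·f
pos 27 'e': at 0

Matches: [[3,1],[3,2],[6,0],[9,1],[9,2],[15,2],[22,0],[25,1],[25,2]]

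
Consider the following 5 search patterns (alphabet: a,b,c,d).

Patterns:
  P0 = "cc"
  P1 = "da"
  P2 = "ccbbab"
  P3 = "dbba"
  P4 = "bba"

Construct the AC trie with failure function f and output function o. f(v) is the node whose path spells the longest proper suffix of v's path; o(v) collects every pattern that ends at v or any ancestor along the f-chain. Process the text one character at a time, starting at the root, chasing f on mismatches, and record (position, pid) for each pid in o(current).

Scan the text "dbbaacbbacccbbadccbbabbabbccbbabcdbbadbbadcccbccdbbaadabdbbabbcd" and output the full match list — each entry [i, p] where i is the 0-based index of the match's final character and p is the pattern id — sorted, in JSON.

Build automaton:
Trie (insert patterns):
  n0 'ε': b→12 c→1 d→3
  n1 'c': c→2
  n2 'cc': b→5  ←P0
  n3 'd': a→4 b→9
  n4 'da': ·  ←P1
  n5 'ccb': b→6
  n6 'ccbb': a→7
  n7 'ccbba': b→8
  n8 'ccbbab': ·  ←P2
  n9 'db': b→10
  n10 'dbb': a→11
  n11 'dbba': ·  ←P3
  n12 'b': b→13
  n13 'bb': a→14
  n14 'bba': ·  ←P4

BFS fail/out derivation:
  n1('c'): parent n0 fail=0; on 'c' 0 → fail=0;  out ∅∪∅=∅
  n3('d'): parent n0 fail=0; on 'd' 0 → fail=0;  out ∅∪∅=∅
  n12('b'): parent n0 fail=0; on 'b' 0 → fail=0;  out ∅∪∅=∅
  n2('cc'): parent n1 fail=0; on 'c' 0 → fail=1;  out {0}∪∅={0}
  n4('da'): parent n3 fail=0; on 'a' 0 → fail=0;  out {1}∪∅={1}
  n9('db'): parent n3 fail=0; on 'b' 0 → fail=12;  out ∅∪∅=∅
  n13('bb'): parent n12 fail=0; on 'b' 0 → fail=12;  out ∅∪∅=∅
  n5('ccb'): parent n2 fail=1; on 'b' 1→0 → fail=12;  out ∅∪∅=∅
  n10('dbb'): parent n9 fail=12; on 'b' 12 → fail=13;  out ∅∪∅=∅
  n14('bba'): parent n13 fail=12; on 'a' 12→0 → fail=0;  out {4}∪∅={4}
  n6('ccbb'): parent n5 fail=12; on 'b' 12 → fail=13;  out ∅∪∅=∅
  n11('dbba'): parent n10 fail=13; on 'a' 13 → fail=14;  out {3}∪{4}={3,4}
  n7('ccbba'): parent n6 fail=13; on 'a' 13 → fail=14;  out ∅∪{4}={4}
  n8('ccbbab'): parent n7 fail=14; on 'b' 14→0 → fail=12;  out {2}∪∅={2}

Text stream:
i=0 'd': node 0→3
i=1 'b': node 3→9
i=2 'b': node 9→10
i=3 'a': node 10→11  → match P3@[0:3],P4@[1:3]
i=4 'a': node 11→0 ·f
i=5 'c': node 0→1
i=6 'b': node 1→12 ·f
i=7 'b': node 12→13
i=8 'a': node 13→14  → match P4@[6:8]
i=9 'c': node 14→1 ·f
i=10 'c': node 1→2  → match P0@[9:10]
i=11 'c': node 2→2 ·f  → match P0@[10:11]
i=12 'b': node 2→5
i=13 'b': node 5→6
i=14 'a': node 6→7  → match P4@[12:14]
i=15 'd': node 7→3 ·f
i=16 'c': node 3→1 ·f
i=17 'c': node 1→2  → match P0@[16:17]
i=18 'b': node 2→5
i=19 'b': node 5→6
i=20 'a': node 6→7  → match P4@[18:20]
i=21 'b': node 7→8  → match P2@[16:21]
i=22 'b': node 8→13 ·f
i=23 'a': node 13→14  → match P4@[21:23]
i=24 'b': node 14→12 ·f
i=25 'b': node 12→13
i=26 'c': node 13→1 ·f
i=27 'c': node 1→2  → match P0@[26:27]
i=28 'b': node 2→5
i=29 'b': node 5→6
i=30 'a': node 6→7  → match P4@[28:30]
i=31 'b': node 7→8  → match P2@[26:31]
i=32 'c': node 8→1 ·f
i=33 'd': node 1→3 ·f
i=34 'b': node 3→9
i=35 'b': node 9→10
i=36 'a': node 10→11  → match P3@[33:36],P4@[34:36]
i=37 'd': node 11→3 ·f
i=38 'b': node 3→9
i=39 'b': node 9→10
i=40 'a': node 10→11  → match P3@[37:40],P4@[38:40]
i=41 'd': node 11→3 ·f
i=42 'c': node 3→1 ·f
i=43 'c': node 1→2  → match P0@[42:43]
i=44 'c': node 2→2 ·f  → match P0@[43:44]
i=45 'b': node 2→5
i=46 'c': node 5→1 ·f
i=47 'c': node 1→2  → match P0@[46:47]
i=48 'd': node 2→3 ·f
i=49 'b': node 3→9
i=50 'b': node 9→10
i=51 'a': node 10→11  → match P3@[48:51],P4@[49:51]
i=52 'a': node 11→0 ·f
i=53 'd': node 0→3
i=54 'a': node 3→4  → match P1@[53:54]
i=55 'b': node 4→12 ·f
i=56 'd': node 12→3 ·f
i=57 'b': node 3→9
i=58 'b': node 9→10
i=59 'a': node 10→11  → match P3@[56:59],P4@[57:59]
i=60 'b': node 11→12 ·f
i=61 'b': node 12→13
i=62 'c': node 13→1 ·f
i=63 'd': node 1→3 ·f

All matches (sorted): [[3,3],[3,4],[8,4],[10,0],[11,0],[14,4],[17,0],[20,4],[21,2],[23,4],[27,0],[30,4],[31,2],[36,3],[36,4],[40,3],[40,4],[43,0],[44,0],[47,0],[51,3],[51,4],[54,1],[59,3],[59,4]]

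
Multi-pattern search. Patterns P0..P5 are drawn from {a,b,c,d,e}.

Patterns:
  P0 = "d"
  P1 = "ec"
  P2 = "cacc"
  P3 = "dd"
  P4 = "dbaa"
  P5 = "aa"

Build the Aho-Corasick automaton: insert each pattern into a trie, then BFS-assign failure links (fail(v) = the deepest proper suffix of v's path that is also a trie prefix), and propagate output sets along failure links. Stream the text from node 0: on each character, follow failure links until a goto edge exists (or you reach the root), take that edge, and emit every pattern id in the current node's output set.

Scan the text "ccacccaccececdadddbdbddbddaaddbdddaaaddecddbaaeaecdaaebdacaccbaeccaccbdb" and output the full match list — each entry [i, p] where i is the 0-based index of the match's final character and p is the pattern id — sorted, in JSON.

Build automaton:
Trie (insert patterns):
  n0 'ε': a→12 c→4 d→1 e→2
  n1 'd': b→9 d→8  ←P0
  n2 'e': c→3
  n3 'ec': ·  ←P1
  n4 'c': a→5
  n5 'ca': c→6
  n6 'cac': c→7
  n7 'cacc': ·  ←P2
  n8 'dd': ·  ←P3
  n9 'db': a→10
  n10 'dba': a→11
  n11 'dbaa': ·  ←P4
  n12 'a': a→13
  n13 'aa': ·  ←P5

Failure links (BFS by depth):
  n1('d'): parent n0 fail=0; on 'd' 0 → fail=0;  out {0}∪∅={0}
  n2('e'): parent n0 fail=0; on 'e' 0 → fail=0;  out ∅∪∅=∅
  n4('c'): parent n0 fail=0; on 'c' 0 → fail=0;  out ∅∪∅=∅
  n12('a'): parent n0 fail=0; on 'a' 0 → fail=0;  out ∅∪∅=∅
  n3('ec'): parent n2 fail=0; on 'c' 0 → fail=4;  out {1}∪∅={1}
  n5('ca'): parent n4 fail=0; on 'a' 0 → fail=12;  out ∅∪∅=∅
  n8('dd'): parent n1 fail=0; on 'd' 0 → fail=1;  out {3}∪{0}={0,3}
  n9('db'): parent n1 fail=0; on 'b' 0 → fail=0;  out ∅∪∅=∅
  n13('aa'): parent n12 fail=0; on 'a' 0 → fail=12;  out {5}∪∅={5}
  n6('cac'): parent n5 fail=12; on 'c' 12→0 → fail=4;  out ∅∪∅=∅
  n10('dba'): parent n9 fail=0; on 'a' 0 → fail=12;  out ∅∪∅=∅
  n7('cacc'): parent n6 fail=4; on 'c' 4→0 → fail=4;  out {2}∪∅={2}
  n11('dbaa'): parent n10 fail=12; on 'a' 12 → fail=13;  out {4}∪{5}={4,5}

Run:
pos 0 'c': at 4
pos 1 'c': at 4 (fail-walked)
pos 2 'a': at 5
pos 3 'c': at 6
pos 4 'c': at 7  → match P2@[1:4]
pos 5 'c': at 4 (fail-walked)
pos 6 'a': at 5
pos 7 'c': at 6
pos 8 'c': at 7  → match P2@[5:8]
pos 9 'e': at 2 (fail-walked)
pos 10 'c': at 3  → match P1@[9:10]
pos 11 'e': at 2 (fail-walked)
pos 12 'c': at 3  → match P1@[11:12]
pos 13 'd': at 1 (fail-walked)  → match P0@[13:13]
pos 14 'a': at 12 (fail-walked)
pos 15 'd': at 1 (fail-walked)  → match P0@[15:15]
pos 16 'd': at 8  → match P0@[16:16],P3@[15:16]
pos 17 'd': at 8 (fail-walked)  → match P0@[17:17],P3@[16:17]
pos 18 'b': at 9 (fail-walked)
pos 19 'd': at 1 (fail-walked)  → match P0@[19:19]
pos 20 'b': at 9
pos 21 'd': at 1 (fail-walked)  → match P0@[21:21]
pos 22 'd': at 8  → match P0@[22:22],P3@[21:22]
pos 23 'b': at 9 (fail-walked)
pos 24 'd': at 1 (fail-walked)  → match P0@[24:24]
pos 25 'd': at 8  → match P0@[25:25],P3@[24:25]
pos 26 'a': at 12 (fail-walked)
pos 27 'a': at 13  → match P5@[26:27]
pos 28 'd': at 1 (fail-walked)  → match P0@[28:28]
pos 29 'd': at 8  → match P0@[29:29],P3@[28:29]
pos 30 'b': at 9 (fail-walked)
pos 31 'd': at 1 (fail-walked)  → match P0@[31:31]
pos 32 'd': at 8  → match P0@[32:32],P3@[31:32]
pos 33 'd': at 8 (fail-walked)  → match P0@[33:33],P3@[32:33]
pos 34 'a': at 12 (fail-walked)
pos 35 'a': at 13  → match P5@[34:35]
pos 36 'a': at 13 (fail-walked)  → match P5@[35:36]
pos 37 'd': at 1 (fail-walked)  → match P0@[37:37]
pos 38 'd': at 8  → match P0@[38:38],P3@[37:38]
pos 39 'e': at 2 (fail-walked)
pos 40 'c': at 3  → match P1@[39:40]
pos 41 'd': at 1 (fail-walked)  → match P0@[41:41]
pos 42 'd': at 8  → match P0@[42:42],P3@[41:42]
pos 43 'b': at 9 (fail-walked)
pos 44 'a': at 10
pos 45 'a': at 11  → match P4@[42:45],P5@[44:45]
pos 46 'e': at 2 (fail-walked)
pos 47 'a': at 12 (fail-walked)
pos 48 'e': at 2 (fail-walked)
pos 49 'c': at 3  → match P1@[48:49]
pos 50 'd': at 1 (fail-walked)  → match P0@[50:50]
pos 51 'a': at 12 (fail-walked)
pos 52 'a': at 13  → match P5@[51:52]
pos 53 'e': at 2 (fail-walked)
pos 54 'b': at 0 (fail-walked)
pos 55 'd': at 1  → match P0@[55:55]
pos 56 'a': at 12 (fail-walked)
pos 57 'c': at 4 (fail-walked)
pos 58 'a': at 5
pos 59 'c': at 6
pos 60 'c': at 7  → match P2@[57:60]
pos 61 'b': at 0 (fail-walked)
pos 62 'a': at 12
pos 63 'e': at 2 (fail-walked)
pos 64 'c': at 3  → match P1@[63:64]
pos 65 'c': at 4 (fail-walked)
pos 66 'a': at 5
pos 67 'c': at 6
pos 68 'c': at 7  → match P2@[65:68]
pos 69 'b': at 0 (fail-walked)
pos 70 'd': at 1  → match P0@[70:70]
pos 71 'b': at 9

Matches: [[4,2],[8,2],[10,1],[12,1],[13,0],[15,0],[16,0],[16,3],[17,0],[17,3],[19,0],[21,0],[22,0],[22,3],[24,0],[25,0],[25,3],[27,5],[28,0],[29,0],[29,3],[31,0],[32,0],[32,3],[33,0],[33,3],[35,5],[36,5],[37,0],[38,0],[38,3],[40,1],[41,0],[42,0],[42,3],[45,4],[45,5],[49,1],[50,0],[52,5],[55,0],[60,2],[64,1],[68,2],[70,0]]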